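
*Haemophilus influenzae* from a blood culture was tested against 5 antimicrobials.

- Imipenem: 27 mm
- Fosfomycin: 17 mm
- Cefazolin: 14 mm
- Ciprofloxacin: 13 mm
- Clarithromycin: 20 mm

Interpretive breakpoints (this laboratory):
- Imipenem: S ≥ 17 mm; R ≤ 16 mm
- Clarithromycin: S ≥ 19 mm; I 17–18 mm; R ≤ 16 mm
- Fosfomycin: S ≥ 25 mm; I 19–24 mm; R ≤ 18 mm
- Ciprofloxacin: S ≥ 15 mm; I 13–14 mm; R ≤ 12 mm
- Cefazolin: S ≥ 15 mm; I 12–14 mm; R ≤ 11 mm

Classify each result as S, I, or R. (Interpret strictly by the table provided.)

S, R, I, I, S

Imipenem (27 mm) ≥ 17 mm → Susceptible
Fosfomycin 17 mm: ≤ 18 mm ⇒ Resistant
Cefazolin: 14 mm is in 12–14 mm → intermediate
Ciprofloxacin 13 mm: in 13–14 mm → Intermediate
Clarithromycin (20 mm) ≥ 19 mm ⇒ S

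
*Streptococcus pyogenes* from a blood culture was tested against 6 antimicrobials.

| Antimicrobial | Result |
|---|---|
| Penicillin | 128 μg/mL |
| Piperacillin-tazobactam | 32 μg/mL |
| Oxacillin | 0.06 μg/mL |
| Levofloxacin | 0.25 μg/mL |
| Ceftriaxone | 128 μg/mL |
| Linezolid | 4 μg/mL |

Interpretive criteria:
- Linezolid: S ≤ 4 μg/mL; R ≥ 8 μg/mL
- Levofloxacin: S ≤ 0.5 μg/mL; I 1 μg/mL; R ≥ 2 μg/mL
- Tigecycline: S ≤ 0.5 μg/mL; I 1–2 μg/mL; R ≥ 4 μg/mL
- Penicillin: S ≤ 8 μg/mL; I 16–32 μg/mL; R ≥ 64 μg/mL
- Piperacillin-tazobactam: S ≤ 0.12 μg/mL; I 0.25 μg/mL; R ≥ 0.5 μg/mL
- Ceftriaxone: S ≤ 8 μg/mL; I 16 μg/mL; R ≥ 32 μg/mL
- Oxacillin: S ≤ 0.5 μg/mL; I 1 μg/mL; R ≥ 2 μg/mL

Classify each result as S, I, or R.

Penicillin: 128 μg/mL is ≥ 64 μg/mL ⇒ resistant
Piperacillin-tazobactam (32 μg/mL) ≥ 0.5 μg/mL ⇒ resistant
Oxacillin 0.06 μg/mL: ≤ 0.5 μg/mL → susceptible
Levofloxacin (0.25 μg/mL) ≤ 0.5 μg/mL ⇒ S
Ceftriaxone 128 μg/mL: ≥ 32 μg/mL — R
Linezolid: 4 μg/mL is ≤ 4 μg/mL → susceptible

R, R, S, S, R, S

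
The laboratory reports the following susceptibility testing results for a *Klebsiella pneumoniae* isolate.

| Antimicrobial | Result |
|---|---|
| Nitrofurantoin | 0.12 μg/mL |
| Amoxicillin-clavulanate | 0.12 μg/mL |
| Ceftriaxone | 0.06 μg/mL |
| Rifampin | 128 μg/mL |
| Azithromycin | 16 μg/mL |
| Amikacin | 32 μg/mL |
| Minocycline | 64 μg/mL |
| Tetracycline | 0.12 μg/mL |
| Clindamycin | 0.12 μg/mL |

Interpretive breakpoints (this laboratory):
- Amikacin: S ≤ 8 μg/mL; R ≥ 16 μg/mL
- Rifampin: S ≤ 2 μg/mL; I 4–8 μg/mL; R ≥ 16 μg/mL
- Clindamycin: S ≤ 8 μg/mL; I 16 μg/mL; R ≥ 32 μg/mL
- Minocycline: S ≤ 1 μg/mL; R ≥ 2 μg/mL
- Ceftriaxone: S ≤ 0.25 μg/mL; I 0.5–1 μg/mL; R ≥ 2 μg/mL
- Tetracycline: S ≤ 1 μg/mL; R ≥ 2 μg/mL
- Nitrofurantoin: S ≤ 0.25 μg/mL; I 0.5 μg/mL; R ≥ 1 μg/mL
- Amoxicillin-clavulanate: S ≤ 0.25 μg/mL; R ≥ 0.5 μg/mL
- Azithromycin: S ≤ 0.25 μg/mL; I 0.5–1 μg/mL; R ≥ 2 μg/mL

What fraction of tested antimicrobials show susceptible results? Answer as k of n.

Nitrofurantoin (0.12 μg/mL) ≤ 0.25 μg/mL — susceptible
Amoxicillin-clavulanate: 0.12 μg/mL is ≤ 0.25 μg/mL → susceptible
Ceftriaxone: 0.06 μg/mL is ≤ 0.25 μg/mL ⇒ S
Rifampin (128 μg/mL) ≥ 16 μg/mL — R
Azithromycin 16 μg/mL: ≥ 2 μg/mL — Resistant
Amikacin: 32 μg/mL is ≥ 16 μg/mL → resistant
Minocycline: 64 μg/mL is ≥ 2 μg/mL — resistant
Tetracycline (0.12 μg/mL) ≤ 1 μg/mL ⇒ Susceptible
Clindamycin: 0.12 μg/mL is ≤ 8 μg/mL ⇒ S
Susceptible: 5/9

5 of 9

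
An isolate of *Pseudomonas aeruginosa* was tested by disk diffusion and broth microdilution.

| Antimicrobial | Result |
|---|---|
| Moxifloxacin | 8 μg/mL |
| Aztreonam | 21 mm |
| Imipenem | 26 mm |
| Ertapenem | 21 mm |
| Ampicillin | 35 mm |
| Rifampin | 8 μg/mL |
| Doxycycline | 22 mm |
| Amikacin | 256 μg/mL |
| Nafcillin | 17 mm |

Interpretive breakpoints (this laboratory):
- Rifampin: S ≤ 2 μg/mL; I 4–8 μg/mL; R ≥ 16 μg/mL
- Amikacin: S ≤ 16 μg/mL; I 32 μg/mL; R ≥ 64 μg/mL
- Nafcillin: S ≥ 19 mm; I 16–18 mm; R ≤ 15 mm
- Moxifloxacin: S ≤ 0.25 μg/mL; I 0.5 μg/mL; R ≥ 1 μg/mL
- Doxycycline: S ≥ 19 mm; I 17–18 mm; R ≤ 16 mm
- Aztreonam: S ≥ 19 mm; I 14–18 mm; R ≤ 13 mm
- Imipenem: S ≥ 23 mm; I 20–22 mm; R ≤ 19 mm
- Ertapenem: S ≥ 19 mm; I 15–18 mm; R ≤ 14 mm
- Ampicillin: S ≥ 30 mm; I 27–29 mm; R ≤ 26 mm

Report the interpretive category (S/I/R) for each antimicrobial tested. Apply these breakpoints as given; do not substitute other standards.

R, S, S, S, S, I, S, R, I

Moxifloxacin 8 μg/mL: ≥ 1 μg/mL → resistant
Aztreonam (21 mm) ≥ 19 mm ⇒ Susceptible
Imipenem: 26 mm is ≥ 23 mm — susceptible
Ertapenem 21 mm: ≥ 19 mm ⇒ Susceptible
Ampicillin 35 mm: ≥ 30 mm ⇒ S
Rifampin (8 μg/mL) in 4–8 μg/mL — intermediate
Doxycycline (22 mm) ≥ 19 mm → S
Amikacin 256 μg/mL: ≥ 64 μg/mL — R
Nafcillin (17 mm) in 16–18 mm ⇒ Intermediate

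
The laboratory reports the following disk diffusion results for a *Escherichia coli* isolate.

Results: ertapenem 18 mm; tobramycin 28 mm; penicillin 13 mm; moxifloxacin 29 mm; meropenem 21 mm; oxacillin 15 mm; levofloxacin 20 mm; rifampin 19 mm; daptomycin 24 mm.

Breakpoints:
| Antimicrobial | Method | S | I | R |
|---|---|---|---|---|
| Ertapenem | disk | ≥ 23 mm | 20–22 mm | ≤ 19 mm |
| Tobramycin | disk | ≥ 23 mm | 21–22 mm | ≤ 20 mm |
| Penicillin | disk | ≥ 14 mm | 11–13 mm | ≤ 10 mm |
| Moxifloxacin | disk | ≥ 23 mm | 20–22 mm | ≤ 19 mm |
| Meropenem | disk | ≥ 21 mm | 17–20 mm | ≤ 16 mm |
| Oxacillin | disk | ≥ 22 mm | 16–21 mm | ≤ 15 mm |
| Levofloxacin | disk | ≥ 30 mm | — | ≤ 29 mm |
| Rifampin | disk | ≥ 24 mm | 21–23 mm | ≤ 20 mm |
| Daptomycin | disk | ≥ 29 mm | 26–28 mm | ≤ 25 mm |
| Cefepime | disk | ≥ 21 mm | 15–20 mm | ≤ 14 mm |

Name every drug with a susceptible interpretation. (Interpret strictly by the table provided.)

Ertapenem: 18 mm is ≤ 19 mm — Resistant
Tobramycin: 28 mm is ≥ 23 mm → Susceptible
Penicillin: 13 mm is in 11–13 mm → I
Moxifloxacin: 29 mm is ≥ 23 mm — susceptible
Meropenem: 21 mm is ≥ 21 mm — susceptible
Oxacillin (15 mm) ≤ 15 mm ⇒ R
Levofloxacin: 20 mm is ≤ 29 mm — Resistant
Rifampin (19 mm) ≤ 20 mm ⇒ Resistant
Daptomycin (24 mm) ≤ 25 mm ⇒ Resistant

tobramycin, moxifloxacin, meropenem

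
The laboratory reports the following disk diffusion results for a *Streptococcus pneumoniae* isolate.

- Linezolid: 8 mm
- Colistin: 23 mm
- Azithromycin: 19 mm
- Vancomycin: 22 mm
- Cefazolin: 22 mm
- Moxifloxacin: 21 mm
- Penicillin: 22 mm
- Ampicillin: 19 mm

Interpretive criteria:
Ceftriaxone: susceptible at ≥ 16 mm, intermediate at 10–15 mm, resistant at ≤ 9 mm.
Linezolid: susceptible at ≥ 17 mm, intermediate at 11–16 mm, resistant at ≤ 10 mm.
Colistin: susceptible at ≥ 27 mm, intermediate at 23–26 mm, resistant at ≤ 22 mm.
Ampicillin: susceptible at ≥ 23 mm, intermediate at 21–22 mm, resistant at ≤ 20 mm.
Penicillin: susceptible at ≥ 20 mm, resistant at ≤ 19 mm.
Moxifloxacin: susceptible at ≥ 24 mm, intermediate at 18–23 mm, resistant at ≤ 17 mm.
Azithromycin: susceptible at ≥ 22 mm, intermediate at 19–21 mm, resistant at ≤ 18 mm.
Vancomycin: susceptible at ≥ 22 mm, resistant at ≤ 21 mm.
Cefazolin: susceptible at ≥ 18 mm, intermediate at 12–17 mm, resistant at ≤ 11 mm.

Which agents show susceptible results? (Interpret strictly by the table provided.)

vancomycin, cefazolin, penicillin

Linezolid: 8 mm is ≤ 10 mm ⇒ Resistant
Colistin (23 mm) in 23–26 mm ⇒ Intermediate
Azithromycin 19 mm: in 19–21 mm ⇒ I
Vancomycin: 22 mm is ≥ 22 mm ⇒ susceptible
Cefazolin: 22 mm is ≥ 18 mm — susceptible
Moxifloxacin (21 mm) in 18–23 mm ⇒ Intermediate
Penicillin: 22 mm is ≥ 20 mm → S
Ampicillin 19 mm: ≤ 20 mm ⇒ R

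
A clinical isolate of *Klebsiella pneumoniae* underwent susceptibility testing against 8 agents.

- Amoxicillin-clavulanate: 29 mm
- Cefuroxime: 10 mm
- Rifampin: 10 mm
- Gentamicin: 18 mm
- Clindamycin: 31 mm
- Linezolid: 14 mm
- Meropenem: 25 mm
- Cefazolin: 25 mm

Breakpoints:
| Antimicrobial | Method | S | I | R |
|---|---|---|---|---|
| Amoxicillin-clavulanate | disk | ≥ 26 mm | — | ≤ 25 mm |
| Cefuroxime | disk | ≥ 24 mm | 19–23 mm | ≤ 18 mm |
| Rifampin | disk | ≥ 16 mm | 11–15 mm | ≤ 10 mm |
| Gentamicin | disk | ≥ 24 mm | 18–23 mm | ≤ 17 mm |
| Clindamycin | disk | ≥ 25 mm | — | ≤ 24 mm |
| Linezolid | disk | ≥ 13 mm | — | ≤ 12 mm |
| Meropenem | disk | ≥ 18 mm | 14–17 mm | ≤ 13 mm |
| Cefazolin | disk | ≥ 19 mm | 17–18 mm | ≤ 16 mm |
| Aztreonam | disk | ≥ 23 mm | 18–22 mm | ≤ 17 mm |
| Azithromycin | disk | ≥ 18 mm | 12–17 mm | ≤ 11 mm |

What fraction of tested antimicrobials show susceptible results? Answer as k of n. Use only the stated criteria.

5 of 8

Amoxicillin-clavulanate 29 mm: ≥ 26 mm → susceptible
Cefuroxime (10 mm) ≤ 18 mm → R
Rifampin 10 mm: ≤ 10 mm → Resistant
Gentamicin: 18 mm is in 18–23 mm ⇒ I
Clindamycin: 31 mm is ≥ 25 mm — S
Linezolid (14 mm) ≥ 13 mm ⇒ Susceptible
Meropenem: 25 mm is ≥ 18 mm ⇒ Susceptible
Cefazolin: 25 mm is ≥ 19 mm — susceptible
Susceptible: 5/8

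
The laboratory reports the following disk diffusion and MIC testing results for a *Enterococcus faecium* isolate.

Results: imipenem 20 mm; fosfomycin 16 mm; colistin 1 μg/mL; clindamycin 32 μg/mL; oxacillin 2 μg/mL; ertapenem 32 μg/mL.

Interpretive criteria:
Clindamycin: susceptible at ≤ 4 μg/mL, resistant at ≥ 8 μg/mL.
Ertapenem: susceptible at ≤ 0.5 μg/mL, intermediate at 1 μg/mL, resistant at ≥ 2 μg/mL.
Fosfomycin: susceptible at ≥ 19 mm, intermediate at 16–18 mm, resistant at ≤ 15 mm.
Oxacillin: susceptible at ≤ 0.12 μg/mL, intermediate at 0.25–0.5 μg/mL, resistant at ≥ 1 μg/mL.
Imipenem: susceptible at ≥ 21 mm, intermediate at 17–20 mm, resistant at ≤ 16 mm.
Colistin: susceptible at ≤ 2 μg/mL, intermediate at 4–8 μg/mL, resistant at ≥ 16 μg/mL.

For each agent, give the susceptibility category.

Imipenem (20 mm) in 17–20 mm ⇒ intermediate
Fosfomycin: 16 mm is in 16–18 mm ⇒ I
Colistin (1 μg/mL) ≤ 2 μg/mL → susceptible
Clindamycin 32 μg/mL: ≥ 8 μg/mL ⇒ Resistant
Oxacillin: 2 μg/mL is ≥ 1 μg/mL → resistant
Ertapenem 32 μg/mL: ≥ 2 μg/mL — Resistant

I, I, S, R, R, R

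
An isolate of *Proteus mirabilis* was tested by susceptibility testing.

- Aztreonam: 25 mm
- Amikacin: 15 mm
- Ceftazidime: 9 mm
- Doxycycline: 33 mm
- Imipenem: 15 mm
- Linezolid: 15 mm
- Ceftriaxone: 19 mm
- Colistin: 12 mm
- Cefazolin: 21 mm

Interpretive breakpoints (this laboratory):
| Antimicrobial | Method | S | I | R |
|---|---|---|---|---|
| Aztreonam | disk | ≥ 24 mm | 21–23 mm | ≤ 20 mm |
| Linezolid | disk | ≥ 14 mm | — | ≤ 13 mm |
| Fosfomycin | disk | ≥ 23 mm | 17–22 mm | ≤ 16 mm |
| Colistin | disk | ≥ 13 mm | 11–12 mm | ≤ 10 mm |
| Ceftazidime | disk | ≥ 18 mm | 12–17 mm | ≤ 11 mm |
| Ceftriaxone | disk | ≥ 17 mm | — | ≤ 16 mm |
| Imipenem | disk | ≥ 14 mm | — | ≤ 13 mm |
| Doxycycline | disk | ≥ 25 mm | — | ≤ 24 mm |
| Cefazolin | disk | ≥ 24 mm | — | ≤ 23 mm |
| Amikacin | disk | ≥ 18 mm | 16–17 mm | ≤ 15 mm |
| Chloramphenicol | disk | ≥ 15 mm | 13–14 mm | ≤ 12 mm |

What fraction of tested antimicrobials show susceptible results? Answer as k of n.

Aztreonam 25 mm: ≥ 24 mm ⇒ S
Amikacin: 15 mm is ≤ 15 mm → Resistant
Ceftazidime (9 mm) ≤ 11 mm → R
Doxycycline 33 mm: ≥ 25 mm — susceptible
Imipenem: 15 mm is ≥ 14 mm ⇒ S
Linezolid (15 mm) ≥ 14 mm → S
Ceftriaxone: 19 mm is ≥ 17 mm — susceptible
Colistin: 12 mm is in 11–12 mm → I
Cefazolin (21 mm) ≤ 23 mm → R
Susceptible: 5/9

5 of 9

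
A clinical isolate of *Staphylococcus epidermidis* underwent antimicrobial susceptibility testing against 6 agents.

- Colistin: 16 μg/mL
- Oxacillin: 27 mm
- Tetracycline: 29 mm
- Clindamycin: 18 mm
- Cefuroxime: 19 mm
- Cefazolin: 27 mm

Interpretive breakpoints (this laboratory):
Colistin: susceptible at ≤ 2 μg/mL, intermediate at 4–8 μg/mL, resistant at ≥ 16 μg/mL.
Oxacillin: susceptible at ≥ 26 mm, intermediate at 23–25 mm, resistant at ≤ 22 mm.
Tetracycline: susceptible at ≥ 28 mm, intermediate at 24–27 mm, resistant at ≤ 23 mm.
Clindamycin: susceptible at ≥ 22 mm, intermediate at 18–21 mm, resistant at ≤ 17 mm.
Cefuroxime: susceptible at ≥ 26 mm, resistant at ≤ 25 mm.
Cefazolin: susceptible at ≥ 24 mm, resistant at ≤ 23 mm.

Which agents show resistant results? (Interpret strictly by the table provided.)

Colistin: 16 μg/mL is ≥ 16 μg/mL ⇒ R
Oxacillin (27 mm) ≥ 26 mm ⇒ S
Tetracycline (29 mm) ≥ 28 mm — Susceptible
Clindamycin: 18 mm is in 18–21 mm — Intermediate
Cefuroxime: 19 mm is ≤ 25 mm — resistant
Cefazolin 27 mm: ≥ 24 mm — S

colistin, cefuroxime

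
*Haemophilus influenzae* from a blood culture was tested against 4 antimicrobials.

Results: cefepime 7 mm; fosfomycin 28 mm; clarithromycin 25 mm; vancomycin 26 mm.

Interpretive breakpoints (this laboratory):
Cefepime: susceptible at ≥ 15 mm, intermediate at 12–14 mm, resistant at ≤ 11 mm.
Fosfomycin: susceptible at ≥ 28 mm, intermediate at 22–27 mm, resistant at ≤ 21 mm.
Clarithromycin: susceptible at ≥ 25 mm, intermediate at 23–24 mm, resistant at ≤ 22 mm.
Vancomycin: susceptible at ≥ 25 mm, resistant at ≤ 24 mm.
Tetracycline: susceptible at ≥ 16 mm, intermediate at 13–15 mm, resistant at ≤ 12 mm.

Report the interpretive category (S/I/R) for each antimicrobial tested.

Cefepime: 7 mm is ≤ 11 mm ⇒ R
Fosfomycin (28 mm) ≥ 28 mm ⇒ S
Clarithromycin: 25 mm is ≥ 25 mm — Susceptible
Vancomycin (26 mm) ≥ 25 mm ⇒ susceptible

R, S, S, S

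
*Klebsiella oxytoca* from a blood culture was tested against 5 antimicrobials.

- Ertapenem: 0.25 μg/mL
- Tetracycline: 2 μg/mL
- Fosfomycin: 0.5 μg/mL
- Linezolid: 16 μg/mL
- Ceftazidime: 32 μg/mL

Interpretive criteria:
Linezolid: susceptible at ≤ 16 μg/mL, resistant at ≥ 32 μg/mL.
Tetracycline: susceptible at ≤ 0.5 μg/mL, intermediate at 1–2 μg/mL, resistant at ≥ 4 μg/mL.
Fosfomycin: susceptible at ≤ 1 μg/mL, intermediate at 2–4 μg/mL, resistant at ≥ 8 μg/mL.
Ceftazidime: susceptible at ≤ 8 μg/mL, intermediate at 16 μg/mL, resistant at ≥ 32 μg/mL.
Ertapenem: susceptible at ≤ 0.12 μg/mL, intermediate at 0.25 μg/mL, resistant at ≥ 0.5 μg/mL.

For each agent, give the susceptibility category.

I, I, S, S, R

Ertapenem 0.25 μg/mL: = 0.25 μg/mL → intermediate
Tetracycline (2 μg/mL) in 1–2 μg/mL ⇒ Intermediate
Fosfomycin: 0.5 μg/mL is ≤ 1 μg/mL ⇒ susceptible
Linezolid (16 μg/mL) ≤ 16 μg/mL → susceptible
Ceftazidime: 32 μg/mL is ≥ 32 μg/mL ⇒ Resistant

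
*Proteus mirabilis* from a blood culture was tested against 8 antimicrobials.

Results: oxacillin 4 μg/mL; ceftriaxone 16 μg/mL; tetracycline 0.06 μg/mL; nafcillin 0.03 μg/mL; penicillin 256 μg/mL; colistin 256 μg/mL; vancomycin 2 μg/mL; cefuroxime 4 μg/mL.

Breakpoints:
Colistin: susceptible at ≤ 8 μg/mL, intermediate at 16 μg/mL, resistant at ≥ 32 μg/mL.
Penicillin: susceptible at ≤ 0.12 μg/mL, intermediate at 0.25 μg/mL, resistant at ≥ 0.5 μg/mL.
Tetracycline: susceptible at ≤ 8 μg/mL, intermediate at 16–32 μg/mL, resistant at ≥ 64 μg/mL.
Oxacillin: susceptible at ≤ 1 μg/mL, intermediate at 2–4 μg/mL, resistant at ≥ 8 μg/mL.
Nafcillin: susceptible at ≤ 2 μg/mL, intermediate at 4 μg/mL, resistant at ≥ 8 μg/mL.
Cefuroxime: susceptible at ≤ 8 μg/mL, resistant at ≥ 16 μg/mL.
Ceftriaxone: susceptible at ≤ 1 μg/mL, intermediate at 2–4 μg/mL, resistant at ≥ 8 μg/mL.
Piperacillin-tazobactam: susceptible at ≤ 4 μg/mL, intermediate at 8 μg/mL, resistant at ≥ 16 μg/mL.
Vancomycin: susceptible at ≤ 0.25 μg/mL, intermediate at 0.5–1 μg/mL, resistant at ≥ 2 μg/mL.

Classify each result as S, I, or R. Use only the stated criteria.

I, R, S, S, R, R, R, S

Oxacillin: 4 μg/mL is in 2–4 μg/mL — intermediate
Ceftriaxone 16 μg/mL: ≥ 8 μg/mL → R
Tetracycline 0.06 μg/mL: ≤ 8 μg/mL — susceptible
Nafcillin: 0.03 μg/mL is ≤ 2 μg/mL → susceptible
Penicillin: 256 μg/mL is ≥ 0.5 μg/mL → R
Colistin: 256 μg/mL is ≥ 32 μg/mL — Resistant
Vancomycin: 2 μg/mL is ≥ 2 μg/mL ⇒ Resistant
Cefuroxime (4 μg/mL) ≤ 8 μg/mL → susceptible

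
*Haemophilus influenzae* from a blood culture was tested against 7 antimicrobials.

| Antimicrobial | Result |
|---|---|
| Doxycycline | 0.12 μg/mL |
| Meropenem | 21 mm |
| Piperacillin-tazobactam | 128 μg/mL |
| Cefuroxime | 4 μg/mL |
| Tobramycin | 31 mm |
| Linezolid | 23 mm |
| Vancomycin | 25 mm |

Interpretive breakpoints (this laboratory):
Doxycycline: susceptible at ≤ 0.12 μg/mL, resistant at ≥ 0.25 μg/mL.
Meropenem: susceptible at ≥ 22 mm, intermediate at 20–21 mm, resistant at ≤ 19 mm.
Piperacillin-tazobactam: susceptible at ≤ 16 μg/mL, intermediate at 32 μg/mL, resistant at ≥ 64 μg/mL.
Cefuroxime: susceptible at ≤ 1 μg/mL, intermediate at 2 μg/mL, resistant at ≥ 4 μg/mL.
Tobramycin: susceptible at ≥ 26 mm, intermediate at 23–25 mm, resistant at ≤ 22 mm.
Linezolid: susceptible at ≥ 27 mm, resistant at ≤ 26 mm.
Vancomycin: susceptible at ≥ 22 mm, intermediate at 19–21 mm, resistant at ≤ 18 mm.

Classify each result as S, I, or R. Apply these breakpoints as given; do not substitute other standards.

Doxycycline 0.12 μg/mL: ≤ 0.12 μg/mL — S
Meropenem (21 mm) in 20–21 mm — Intermediate
Piperacillin-tazobactam (128 μg/mL) ≥ 64 μg/mL ⇒ resistant
Cefuroxime: 4 μg/mL is ≥ 4 μg/mL ⇒ R
Tobramycin: 31 mm is ≥ 26 mm → susceptible
Linezolid 23 mm: ≤ 26 mm ⇒ R
Vancomycin: 25 mm is ≥ 22 mm → S

S, I, R, R, S, R, S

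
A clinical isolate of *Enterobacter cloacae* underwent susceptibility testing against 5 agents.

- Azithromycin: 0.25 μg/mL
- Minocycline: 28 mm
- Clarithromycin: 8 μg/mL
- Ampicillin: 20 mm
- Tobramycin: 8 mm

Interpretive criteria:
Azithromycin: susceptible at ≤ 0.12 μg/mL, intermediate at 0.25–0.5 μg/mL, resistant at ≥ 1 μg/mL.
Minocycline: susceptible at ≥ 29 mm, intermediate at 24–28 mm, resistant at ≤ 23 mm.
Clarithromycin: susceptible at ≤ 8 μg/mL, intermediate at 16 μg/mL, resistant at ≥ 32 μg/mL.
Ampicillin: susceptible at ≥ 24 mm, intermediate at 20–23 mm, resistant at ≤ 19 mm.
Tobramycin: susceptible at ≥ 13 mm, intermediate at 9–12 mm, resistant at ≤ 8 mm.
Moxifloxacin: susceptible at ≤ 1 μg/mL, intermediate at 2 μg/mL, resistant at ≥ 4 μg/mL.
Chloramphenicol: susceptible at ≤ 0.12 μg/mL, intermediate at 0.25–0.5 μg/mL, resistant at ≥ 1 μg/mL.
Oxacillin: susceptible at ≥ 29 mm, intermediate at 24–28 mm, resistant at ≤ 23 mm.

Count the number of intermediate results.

3

Azithromycin (0.25 μg/mL) in 0.25–0.5 μg/mL → Intermediate
Minocycline 28 mm: in 24–28 mm ⇒ intermediate
Clarithromycin 8 μg/mL: ≤ 8 μg/mL — susceptible
Ampicillin 20 mm: in 20–23 mm — Intermediate
Tobramycin 8 mm: ≤ 8 mm — resistant
Intermediate: 3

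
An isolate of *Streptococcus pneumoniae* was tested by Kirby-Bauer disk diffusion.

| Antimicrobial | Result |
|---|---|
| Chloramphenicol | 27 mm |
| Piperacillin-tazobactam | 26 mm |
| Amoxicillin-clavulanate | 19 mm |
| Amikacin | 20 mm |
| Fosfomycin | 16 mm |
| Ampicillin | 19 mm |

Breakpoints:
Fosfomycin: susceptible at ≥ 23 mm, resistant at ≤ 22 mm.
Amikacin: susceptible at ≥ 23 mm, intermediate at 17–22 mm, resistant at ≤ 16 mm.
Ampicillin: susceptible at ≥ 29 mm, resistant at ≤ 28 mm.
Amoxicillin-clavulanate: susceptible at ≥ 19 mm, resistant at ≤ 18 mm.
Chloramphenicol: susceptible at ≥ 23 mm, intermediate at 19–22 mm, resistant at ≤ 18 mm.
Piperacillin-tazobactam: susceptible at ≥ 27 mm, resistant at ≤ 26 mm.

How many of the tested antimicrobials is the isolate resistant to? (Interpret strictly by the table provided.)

3

Chloramphenicol 27 mm: ≥ 23 mm — Susceptible
Piperacillin-tazobactam: 26 mm is ≤ 26 mm ⇒ Resistant
Amoxicillin-clavulanate (19 mm) ≥ 19 mm → susceptible
Amikacin 20 mm: in 17–22 mm — I
Fosfomycin: 16 mm is ≤ 22 mm → resistant
Ampicillin (19 mm) ≤ 28 mm → R
Resistant: 3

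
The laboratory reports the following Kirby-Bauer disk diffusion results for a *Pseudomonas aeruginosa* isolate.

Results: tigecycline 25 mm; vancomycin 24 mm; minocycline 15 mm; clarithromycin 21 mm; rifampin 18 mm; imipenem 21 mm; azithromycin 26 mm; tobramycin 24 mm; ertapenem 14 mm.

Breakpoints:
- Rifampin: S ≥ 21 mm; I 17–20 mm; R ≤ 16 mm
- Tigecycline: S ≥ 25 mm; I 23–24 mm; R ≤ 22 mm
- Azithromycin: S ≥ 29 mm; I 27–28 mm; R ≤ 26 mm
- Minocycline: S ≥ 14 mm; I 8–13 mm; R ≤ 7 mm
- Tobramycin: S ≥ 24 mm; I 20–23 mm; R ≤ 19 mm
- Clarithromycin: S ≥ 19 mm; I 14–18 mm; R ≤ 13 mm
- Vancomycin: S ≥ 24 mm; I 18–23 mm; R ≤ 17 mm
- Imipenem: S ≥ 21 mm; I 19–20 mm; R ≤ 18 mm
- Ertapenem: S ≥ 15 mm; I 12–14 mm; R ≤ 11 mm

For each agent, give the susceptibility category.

S, S, S, S, I, S, R, S, I

Tigecycline (25 mm) ≥ 25 mm — Susceptible
Vancomycin (24 mm) ≥ 24 mm ⇒ susceptible
Minocycline (15 mm) ≥ 14 mm ⇒ S
Clarithromycin 21 mm: ≥ 19 mm — susceptible
Rifampin 18 mm: in 17–20 mm — I
Imipenem 21 mm: ≥ 21 mm — susceptible
Azithromycin 26 mm: ≤ 26 mm ⇒ resistant
Tobramycin 24 mm: ≥ 24 mm — Susceptible
Ertapenem 14 mm: in 12–14 mm ⇒ I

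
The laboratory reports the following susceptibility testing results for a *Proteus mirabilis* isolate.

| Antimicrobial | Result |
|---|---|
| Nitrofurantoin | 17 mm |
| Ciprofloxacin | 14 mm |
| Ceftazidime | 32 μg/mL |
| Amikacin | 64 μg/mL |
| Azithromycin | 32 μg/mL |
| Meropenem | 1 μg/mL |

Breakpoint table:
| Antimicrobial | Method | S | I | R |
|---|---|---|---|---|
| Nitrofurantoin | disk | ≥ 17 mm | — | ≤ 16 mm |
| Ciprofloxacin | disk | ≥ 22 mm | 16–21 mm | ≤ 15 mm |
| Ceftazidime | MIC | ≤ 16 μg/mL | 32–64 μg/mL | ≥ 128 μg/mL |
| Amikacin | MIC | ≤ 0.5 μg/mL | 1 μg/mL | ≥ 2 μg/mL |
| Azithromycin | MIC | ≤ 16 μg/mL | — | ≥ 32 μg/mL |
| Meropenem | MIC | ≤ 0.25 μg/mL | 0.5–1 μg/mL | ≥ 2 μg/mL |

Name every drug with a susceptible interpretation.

nitrofurantoin

Nitrofurantoin (17 mm) ≥ 17 mm → S
Ciprofloxacin: 14 mm is ≤ 15 mm — Resistant
Ceftazidime (32 μg/mL) in 32–64 μg/mL — intermediate
Amikacin: 64 μg/mL is ≥ 2 μg/mL — Resistant
Azithromycin: 32 μg/mL is ≥ 32 μg/mL — R
Meropenem: 1 μg/mL is in 0.5–1 μg/mL — Intermediate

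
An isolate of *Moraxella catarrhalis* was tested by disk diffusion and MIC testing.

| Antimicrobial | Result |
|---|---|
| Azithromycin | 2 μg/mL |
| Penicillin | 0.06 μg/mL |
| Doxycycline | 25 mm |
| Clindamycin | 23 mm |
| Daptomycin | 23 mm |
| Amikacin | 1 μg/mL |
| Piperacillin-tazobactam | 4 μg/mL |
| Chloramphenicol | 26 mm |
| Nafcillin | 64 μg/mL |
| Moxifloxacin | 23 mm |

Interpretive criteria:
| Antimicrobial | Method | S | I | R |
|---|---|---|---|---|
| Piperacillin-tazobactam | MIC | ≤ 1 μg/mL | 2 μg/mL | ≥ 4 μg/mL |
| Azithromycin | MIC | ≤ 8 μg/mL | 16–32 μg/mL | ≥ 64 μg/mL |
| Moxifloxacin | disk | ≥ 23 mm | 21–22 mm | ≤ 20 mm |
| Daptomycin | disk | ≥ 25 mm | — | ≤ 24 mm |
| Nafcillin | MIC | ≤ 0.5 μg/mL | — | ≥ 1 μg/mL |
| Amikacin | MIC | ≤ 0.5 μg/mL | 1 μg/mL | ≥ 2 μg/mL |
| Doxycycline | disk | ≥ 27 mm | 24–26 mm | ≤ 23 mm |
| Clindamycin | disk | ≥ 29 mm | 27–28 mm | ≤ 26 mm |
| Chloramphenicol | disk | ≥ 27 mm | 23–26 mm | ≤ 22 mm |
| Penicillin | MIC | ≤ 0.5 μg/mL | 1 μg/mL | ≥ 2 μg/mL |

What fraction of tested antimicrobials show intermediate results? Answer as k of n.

Azithromycin 2 μg/mL: ≤ 8 μg/mL — Susceptible
Penicillin 0.06 μg/mL: ≤ 0.5 μg/mL — S
Doxycycline (25 mm) in 24–26 mm → intermediate
Clindamycin (23 mm) ≤ 26 mm → R
Daptomycin 23 mm: ≤ 24 mm ⇒ R
Amikacin: 1 μg/mL is = 1 μg/mL ⇒ I
Piperacillin-tazobactam 4 μg/mL: ≥ 4 μg/mL ⇒ R
Chloramphenicol 26 mm: in 23–26 mm — intermediate
Nafcillin 64 μg/mL: ≥ 1 μg/mL ⇒ resistant
Moxifloxacin (23 mm) ≥ 23 mm ⇒ susceptible
Intermediate: 3/10

3 of 10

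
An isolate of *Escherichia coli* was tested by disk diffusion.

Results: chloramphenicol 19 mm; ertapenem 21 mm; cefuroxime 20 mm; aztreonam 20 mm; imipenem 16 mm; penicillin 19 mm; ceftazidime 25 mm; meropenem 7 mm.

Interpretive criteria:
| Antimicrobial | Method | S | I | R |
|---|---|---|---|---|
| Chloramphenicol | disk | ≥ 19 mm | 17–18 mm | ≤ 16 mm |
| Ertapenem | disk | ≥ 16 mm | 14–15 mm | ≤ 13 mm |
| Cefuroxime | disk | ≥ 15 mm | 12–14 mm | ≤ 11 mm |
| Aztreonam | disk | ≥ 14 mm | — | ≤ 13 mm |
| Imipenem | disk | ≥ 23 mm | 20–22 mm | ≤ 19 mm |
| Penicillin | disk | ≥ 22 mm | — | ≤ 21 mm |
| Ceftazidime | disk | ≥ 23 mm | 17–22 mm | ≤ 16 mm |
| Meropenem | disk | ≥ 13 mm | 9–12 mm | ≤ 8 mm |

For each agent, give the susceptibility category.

S, S, S, S, R, R, S, R

Chloramphenicol (19 mm) ≥ 19 mm ⇒ Susceptible
Ertapenem 21 mm: ≥ 16 mm → Susceptible
Cefuroxime: 20 mm is ≥ 15 mm → S
Aztreonam: 20 mm is ≥ 14 mm ⇒ S
Imipenem 16 mm: ≤ 19 mm ⇒ resistant
Penicillin 19 mm: ≤ 21 mm ⇒ R
Ceftazidime 25 mm: ≥ 23 mm → S
Meropenem (7 mm) ≤ 8 mm — R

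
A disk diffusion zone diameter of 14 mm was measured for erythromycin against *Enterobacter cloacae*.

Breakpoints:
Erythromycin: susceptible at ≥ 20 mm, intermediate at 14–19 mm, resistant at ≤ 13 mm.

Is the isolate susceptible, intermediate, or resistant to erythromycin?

I

Erythromycin 14 mm: in 14–19 mm ⇒ Intermediate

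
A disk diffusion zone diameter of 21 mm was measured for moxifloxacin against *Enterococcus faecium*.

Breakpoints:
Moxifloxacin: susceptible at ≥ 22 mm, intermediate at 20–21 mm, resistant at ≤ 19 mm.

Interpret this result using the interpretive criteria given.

Moxifloxacin (21 mm) in 20–21 mm ⇒ Intermediate

Intermediate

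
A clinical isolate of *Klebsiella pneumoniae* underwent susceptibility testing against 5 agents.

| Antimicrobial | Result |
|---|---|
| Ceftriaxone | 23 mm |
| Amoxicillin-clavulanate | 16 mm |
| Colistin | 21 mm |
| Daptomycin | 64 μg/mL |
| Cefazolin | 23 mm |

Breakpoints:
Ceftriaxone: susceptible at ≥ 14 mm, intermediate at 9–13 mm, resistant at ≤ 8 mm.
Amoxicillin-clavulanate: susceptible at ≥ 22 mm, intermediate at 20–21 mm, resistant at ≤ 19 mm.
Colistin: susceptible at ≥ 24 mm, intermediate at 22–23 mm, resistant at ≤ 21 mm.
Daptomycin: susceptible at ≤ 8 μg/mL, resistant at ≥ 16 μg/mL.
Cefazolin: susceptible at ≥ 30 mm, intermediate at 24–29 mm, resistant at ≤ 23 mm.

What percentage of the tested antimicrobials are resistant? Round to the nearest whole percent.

80%

Ceftriaxone: 23 mm is ≥ 14 mm ⇒ S
Amoxicillin-clavulanate: 16 mm is ≤ 19 mm → Resistant
Colistin (21 mm) ≤ 21 mm → Resistant
Daptomycin: 64 μg/mL is ≥ 16 μg/mL → resistant
Cefazolin (23 mm) ≤ 23 mm → Resistant
Resistant: 4/5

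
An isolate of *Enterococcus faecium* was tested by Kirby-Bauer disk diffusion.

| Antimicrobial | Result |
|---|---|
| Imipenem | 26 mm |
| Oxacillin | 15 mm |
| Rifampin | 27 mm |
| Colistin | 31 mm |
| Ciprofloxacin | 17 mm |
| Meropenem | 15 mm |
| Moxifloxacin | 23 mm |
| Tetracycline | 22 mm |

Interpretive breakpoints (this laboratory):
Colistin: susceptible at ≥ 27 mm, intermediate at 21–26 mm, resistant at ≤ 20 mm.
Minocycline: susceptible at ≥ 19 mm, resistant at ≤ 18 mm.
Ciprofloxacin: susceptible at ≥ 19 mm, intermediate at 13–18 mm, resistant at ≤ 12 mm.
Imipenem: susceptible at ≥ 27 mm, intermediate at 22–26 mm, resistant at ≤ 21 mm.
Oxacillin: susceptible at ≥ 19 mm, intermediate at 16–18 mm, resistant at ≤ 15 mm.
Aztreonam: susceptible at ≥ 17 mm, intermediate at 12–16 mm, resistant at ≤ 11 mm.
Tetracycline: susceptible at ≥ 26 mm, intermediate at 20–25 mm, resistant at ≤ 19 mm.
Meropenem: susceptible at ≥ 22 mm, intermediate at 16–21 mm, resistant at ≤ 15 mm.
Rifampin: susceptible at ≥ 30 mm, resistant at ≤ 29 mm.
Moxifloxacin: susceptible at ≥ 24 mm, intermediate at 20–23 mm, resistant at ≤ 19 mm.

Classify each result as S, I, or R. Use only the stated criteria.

Imipenem (26 mm) in 22–26 mm ⇒ Intermediate
Oxacillin 15 mm: ≤ 15 mm — resistant
Rifampin: 27 mm is ≤ 29 mm ⇒ resistant
Colistin (31 mm) ≥ 27 mm → susceptible
Ciprofloxacin (17 mm) in 13–18 mm ⇒ I
Meropenem (15 mm) ≤ 15 mm — resistant
Moxifloxacin (23 mm) in 20–23 mm → I
Tetracycline: 22 mm is in 20–25 mm — intermediate

I, R, R, S, I, R, I, I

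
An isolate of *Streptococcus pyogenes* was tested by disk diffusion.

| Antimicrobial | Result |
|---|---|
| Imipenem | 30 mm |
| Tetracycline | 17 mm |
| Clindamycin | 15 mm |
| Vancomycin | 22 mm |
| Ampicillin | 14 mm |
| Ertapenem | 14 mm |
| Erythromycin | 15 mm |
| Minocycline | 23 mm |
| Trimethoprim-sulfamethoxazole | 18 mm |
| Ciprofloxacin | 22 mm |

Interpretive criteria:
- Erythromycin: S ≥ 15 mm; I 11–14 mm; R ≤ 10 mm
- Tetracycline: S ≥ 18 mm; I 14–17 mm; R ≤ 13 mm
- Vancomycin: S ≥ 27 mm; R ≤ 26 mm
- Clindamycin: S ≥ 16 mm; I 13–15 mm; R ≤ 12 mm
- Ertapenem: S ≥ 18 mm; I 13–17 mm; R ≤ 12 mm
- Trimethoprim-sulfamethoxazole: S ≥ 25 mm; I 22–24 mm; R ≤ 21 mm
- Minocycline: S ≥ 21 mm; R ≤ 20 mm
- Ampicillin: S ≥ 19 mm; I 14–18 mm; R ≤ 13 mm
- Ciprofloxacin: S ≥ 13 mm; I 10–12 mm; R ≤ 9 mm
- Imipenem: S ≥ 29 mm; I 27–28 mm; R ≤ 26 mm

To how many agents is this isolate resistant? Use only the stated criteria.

Imipenem: 30 mm is ≥ 29 mm ⇒ susceptible
Tetracycline: 17 mm is in 14–17 mm — Intermediate
Clindamycin (15 mm) in 13–15 mm → intermediate
Vancomycin 22 mm: ≤ 26 mm — Resistant
Ampicillin: 14 mm is in 14–18 mm — Intermediate
Ertapenem: 14 mm is in 13–17 mm ⇒ I
Erythromycin 15 mm: ≥ 15 mm ⇒ Susceptible
Minocycline: 23 mm is ≥ 21 mm → S
Trimethoprim-sulfamethoxazole 18 mm: ≤ 21 mm → resistant
Ciprofloxacin 22 mm: ≥ 13 mm ⇒ S
Resistant: 2

2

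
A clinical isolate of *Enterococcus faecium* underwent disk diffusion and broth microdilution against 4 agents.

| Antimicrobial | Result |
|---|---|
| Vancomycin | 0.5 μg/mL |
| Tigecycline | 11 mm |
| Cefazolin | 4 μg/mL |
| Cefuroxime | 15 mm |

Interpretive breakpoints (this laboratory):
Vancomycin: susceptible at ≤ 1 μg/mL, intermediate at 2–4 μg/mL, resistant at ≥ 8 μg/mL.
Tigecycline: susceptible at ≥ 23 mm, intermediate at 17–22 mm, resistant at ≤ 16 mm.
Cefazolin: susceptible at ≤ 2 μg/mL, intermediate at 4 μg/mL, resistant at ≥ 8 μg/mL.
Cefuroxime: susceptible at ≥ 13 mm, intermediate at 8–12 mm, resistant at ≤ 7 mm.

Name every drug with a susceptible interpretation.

vancomycin, cefuroxime

Vancomycin: 0.5 μg/mL is ≤ 1 μg/mL → Susceptible
Tigecycline 11 mm: ≤ 16 mm → Resistant
Cefazolin: 4 μg/mL is = 4 μg/mL — Intermediate
Cefuroxime: 15 mm is ≥ 13 mm ⇒ S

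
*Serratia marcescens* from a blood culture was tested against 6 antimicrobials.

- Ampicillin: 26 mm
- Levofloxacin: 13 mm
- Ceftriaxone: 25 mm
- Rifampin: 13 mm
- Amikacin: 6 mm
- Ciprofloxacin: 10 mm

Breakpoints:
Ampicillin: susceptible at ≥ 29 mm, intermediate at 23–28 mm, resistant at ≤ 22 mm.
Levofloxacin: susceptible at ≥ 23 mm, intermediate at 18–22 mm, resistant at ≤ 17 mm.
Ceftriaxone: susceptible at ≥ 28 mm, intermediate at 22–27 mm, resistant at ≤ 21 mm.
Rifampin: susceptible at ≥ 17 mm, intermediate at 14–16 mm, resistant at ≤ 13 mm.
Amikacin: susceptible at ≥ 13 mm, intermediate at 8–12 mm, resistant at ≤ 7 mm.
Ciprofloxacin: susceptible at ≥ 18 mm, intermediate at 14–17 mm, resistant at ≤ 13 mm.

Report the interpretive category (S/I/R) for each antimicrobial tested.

I, R, I, R, R, R

Ampicillin 26 mm: in 23–28 mm → Intermediate
Levofloxacin 13 mm: ≤ 17 mm → R
Ceftriaxone: 25 mm is in 22–27 mm ⇒ intermediate
Rifampin (13 mm) ≤ 13 mm ⇒ Resistant
Amikacin 6 mm: ≤ 7 mm — resistant
Ciprofloxacin (10 mm) ≤ 13 mm — R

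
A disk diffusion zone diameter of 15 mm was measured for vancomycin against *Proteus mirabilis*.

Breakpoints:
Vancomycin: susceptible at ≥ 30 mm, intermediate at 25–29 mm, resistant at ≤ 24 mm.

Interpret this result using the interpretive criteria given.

Resistant

Vancomycin 15 mm: ≤ 24 mm — Resistant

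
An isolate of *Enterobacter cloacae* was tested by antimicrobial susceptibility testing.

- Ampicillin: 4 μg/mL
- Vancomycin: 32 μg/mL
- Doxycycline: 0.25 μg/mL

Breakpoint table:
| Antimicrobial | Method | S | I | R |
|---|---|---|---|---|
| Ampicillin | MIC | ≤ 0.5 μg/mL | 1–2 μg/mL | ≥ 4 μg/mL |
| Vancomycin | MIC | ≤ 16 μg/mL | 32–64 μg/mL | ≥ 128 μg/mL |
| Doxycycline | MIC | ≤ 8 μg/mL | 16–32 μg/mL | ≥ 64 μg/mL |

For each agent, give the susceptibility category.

R, I, S

Ampicillin 4 μg/mL: ≥ 4 μg/mL → resistant
Vancomycin (32 μg/mL) in 32–64 μg/mL → I
Doxycycline 0.25 μg/mL: ≤ 8 μg/mL ⇒ S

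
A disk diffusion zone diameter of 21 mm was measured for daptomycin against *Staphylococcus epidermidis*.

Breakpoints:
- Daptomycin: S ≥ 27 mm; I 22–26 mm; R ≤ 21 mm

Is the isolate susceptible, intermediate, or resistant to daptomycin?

Daptomycin: 21 mm is ≤ 21 mm — R

Resistant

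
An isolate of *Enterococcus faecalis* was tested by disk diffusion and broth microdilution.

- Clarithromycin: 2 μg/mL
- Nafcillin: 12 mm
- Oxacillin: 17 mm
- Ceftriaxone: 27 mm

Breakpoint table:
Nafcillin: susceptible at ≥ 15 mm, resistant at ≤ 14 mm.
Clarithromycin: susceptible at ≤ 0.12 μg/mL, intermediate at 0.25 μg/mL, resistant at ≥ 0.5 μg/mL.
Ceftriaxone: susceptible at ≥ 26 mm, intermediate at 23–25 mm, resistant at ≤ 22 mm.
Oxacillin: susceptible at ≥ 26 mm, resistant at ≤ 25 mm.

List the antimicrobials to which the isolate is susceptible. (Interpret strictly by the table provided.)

ceftriaxone

Clarithromycin 2 μg/mL: ≥ 0.5 μg/mL → Resistant
Nafcillin (12 mm) ≤ 14 mm → Resistant
Oxacillin 17 mm: ≤ 25 mm ⇒ R
Ceftriaxone 27 mm: ≥ 26 mm — susceptible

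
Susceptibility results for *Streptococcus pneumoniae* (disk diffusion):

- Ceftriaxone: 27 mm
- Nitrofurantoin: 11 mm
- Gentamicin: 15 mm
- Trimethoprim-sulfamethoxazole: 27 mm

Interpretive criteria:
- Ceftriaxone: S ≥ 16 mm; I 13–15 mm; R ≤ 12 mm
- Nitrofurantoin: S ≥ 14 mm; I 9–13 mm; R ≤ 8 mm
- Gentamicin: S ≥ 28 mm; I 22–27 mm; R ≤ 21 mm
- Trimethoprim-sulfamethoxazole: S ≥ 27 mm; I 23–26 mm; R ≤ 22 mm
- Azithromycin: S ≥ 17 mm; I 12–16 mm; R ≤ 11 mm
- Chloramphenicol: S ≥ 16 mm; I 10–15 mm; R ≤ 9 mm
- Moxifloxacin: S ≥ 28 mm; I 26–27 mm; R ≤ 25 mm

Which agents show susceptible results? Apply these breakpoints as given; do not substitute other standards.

ceftriaxone, trimethoprim-sulfamethoxazole

Ceftriaxone: 27 mm is ≥ 16 mm — S
Nitrofurantoin: 11 mm is in 9–13 mm — I
Gentamicin (15 mm) ≤ 21 mm — R
Trimethoprim-sulfamethoxazole: 27 mm is ≥ 27 mm ⇒ S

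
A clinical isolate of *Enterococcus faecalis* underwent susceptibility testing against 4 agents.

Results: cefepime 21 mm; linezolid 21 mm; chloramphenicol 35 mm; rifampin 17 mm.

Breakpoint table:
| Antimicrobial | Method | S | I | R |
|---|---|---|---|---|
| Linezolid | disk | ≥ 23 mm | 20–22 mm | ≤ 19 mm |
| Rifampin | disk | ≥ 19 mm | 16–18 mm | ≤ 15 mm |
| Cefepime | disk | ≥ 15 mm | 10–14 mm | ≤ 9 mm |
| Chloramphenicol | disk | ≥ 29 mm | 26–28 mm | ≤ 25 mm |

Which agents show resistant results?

none

Cefepime (21 mm) ≥ 15 mm — susceptible
Linezolid 21 mm: in 20–22 mm — intermediate
Chloramphenicol 35 mm: ≥ 29 mm ⇒ S
Rifampin (17 mm) in 16–18 mm ⇒ I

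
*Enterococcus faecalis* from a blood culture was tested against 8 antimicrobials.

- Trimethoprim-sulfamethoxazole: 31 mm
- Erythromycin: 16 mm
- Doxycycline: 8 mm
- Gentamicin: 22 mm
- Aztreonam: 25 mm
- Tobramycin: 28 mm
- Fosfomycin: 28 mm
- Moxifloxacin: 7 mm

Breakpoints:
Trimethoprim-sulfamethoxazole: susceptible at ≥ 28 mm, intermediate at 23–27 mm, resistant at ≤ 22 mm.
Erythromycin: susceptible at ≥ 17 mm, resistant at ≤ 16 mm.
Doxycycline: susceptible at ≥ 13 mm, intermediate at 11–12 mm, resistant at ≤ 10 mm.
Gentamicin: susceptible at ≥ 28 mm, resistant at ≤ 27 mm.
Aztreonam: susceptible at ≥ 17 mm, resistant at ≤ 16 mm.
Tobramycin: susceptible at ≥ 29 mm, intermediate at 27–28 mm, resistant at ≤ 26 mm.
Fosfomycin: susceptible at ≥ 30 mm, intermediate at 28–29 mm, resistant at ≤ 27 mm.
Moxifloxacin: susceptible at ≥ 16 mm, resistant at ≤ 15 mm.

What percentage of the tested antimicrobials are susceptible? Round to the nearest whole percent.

Trimethoprim-sulfamethoxazole (31 mm) ≥ 28 mm → susceptible
Erythromycin (16 mm) ≤ 16 mm — resistant
Doxycycline: 8 mm is ≤ 10 mm → resistant
Gentamicin: 22 mm is ≤ 27 mm — R
Aztreonam (25 mm) ≥ 17 mm ⇒ S
Tobramycin (28 mm) in 27–28 mm — Intermediate
Fosfomycin (28 mm) in 28–29 mm — Intermediate
Moxifloxacin 7 mm: ≤ 15 mm — resistant
Susceptible: 2/8

25%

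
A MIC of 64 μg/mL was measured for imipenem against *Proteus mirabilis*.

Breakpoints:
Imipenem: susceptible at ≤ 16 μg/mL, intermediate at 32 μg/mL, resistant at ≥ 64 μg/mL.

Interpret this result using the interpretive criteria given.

Imipenem 64 μg/mL: ≥ 64 μg/mL ⇒ resistant

Resistant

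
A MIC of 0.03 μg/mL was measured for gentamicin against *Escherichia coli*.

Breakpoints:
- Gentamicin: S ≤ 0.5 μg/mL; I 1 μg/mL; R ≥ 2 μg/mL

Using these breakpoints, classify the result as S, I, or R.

S

Gentamicin (0.03 μg/mL) ≤ 0.5 μg/mL → S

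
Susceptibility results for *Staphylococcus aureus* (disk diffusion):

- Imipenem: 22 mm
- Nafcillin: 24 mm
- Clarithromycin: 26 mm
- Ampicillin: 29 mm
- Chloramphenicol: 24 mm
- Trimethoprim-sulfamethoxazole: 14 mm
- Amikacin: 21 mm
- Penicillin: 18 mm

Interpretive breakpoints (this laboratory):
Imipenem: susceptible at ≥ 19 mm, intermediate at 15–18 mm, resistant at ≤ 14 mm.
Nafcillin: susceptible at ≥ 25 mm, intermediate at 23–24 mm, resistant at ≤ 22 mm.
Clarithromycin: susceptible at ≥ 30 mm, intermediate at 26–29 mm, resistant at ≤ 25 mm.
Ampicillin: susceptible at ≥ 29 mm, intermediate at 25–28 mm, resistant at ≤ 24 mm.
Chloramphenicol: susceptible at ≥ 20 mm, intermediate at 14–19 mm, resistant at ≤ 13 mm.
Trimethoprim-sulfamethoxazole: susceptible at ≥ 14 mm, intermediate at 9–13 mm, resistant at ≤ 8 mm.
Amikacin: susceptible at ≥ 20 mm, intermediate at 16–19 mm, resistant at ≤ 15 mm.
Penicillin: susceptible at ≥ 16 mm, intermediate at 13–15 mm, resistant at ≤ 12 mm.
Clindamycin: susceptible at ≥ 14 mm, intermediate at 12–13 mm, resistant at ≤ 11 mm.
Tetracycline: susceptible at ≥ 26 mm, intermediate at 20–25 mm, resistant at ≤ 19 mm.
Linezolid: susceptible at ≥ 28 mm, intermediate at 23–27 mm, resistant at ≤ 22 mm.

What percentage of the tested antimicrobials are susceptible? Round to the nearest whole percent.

Imipenem: 22 mm is ≥ 19 mm — Susceptible
Nafcillin (24 mm) in 23–24 mm ⇒ I
Clarithromycin: 26 mm is in 26–29 mm — I
Ampicillin (29 mm) ≥ 29 mm ⇒ Susceptible
Chloramphenicol: 24 mm is ≥ 20 mm → Susceptible
Trimethoprim-sulfamethoxazole 14 mm: ≥ 14 mm ⇒ Susceptible
Amikacin (21 mm) ≥ 20 mm → Susceptible
Penicillin 18 mm: ≥ 16 mm — Susceptible
Susceptible: 6/8

75%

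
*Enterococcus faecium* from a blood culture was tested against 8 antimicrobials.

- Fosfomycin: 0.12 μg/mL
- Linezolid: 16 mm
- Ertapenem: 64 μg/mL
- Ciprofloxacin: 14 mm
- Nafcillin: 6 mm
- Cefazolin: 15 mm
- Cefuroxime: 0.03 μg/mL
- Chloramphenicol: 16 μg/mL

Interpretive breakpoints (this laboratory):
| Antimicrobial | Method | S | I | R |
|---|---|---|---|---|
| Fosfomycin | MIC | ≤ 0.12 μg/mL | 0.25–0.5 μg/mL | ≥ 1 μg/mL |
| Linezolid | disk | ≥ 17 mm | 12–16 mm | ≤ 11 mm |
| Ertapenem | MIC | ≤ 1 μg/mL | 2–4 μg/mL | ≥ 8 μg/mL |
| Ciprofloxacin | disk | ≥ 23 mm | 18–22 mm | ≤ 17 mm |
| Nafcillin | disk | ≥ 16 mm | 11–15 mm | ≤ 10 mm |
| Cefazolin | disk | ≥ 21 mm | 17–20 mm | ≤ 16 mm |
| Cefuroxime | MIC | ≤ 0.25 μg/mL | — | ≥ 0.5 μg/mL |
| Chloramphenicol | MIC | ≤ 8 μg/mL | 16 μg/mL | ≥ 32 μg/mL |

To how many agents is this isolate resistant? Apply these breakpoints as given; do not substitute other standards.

Fosfomycin (0.12 μg/mL) ≤ 0.12 μg/mL — susceptible
Linezolid (16 mm) in 12–16 mm → Intermediate
Ertapenem 64 μg/mL: ≥ 8 μg/mL — Resistant
Ciprofloxacin: 14 mm is ≤ 17 mm → Resistant
Nafcillin: 6 mm is ≤ 10 mm — resistant
Cefazolin (15 mm) ≤ 16 mm → resistant
Cefuroxime 0.03 μg/mL: ≤ 0.25 μg/mL → susceptible
Chloramphenicol (16 μg/mL) = 16 μg/mL → intermediate
Resistant: 4

4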